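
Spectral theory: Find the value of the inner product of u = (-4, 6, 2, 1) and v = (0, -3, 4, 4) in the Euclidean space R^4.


Computing the standard inner product <u, v> = sum u_i * v_i
= -4*0 + 6*-3 + 2*4 + 1*4
= 0 + -18 + 8 + 4
= -6

-6


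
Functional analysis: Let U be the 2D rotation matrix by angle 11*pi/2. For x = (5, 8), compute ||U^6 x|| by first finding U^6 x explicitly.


U is a rotation by theta = 11*pi/2
U^6 = rotation by 6*theta = 66*pi/2 = 2*pi/2 (mod 2*pi)
cos(2*pi/2) = -1.0000, sin(2*pi/2) = 0.0000
U^6 x = (-1.0000 * 5 - 0.0000 * 8, 0.0000 * 5 + -1.0000 * 8)
= (-5.0000, -8.0000)
||U^6 x|| = sqrt((-5.0000)^2 + (-8.0000)^2) = sqrt(89.0000) = 9.4340

9.4340


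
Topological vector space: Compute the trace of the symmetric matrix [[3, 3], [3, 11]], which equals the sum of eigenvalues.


For a self-adjoint (symmetric) matrix, the eigenvalues are real.
The sum of eigenvalues equals the trace of the matrix.
trace = 3 + 11 = 14

14


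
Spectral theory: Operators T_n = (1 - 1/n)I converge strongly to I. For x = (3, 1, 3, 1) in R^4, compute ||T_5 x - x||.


T_5 x - x = (1 - 1/5)x - x = -x/5
||x|| = sqrt(20) = 4.4721
||T_5 x - x|| = ||x||/5 = 4.4721/5 = 0.8944

0.8944


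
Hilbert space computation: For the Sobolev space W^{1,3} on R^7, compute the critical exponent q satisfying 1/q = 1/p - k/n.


Using the Sobolev embedding formula: 1/q = 1/p - k/n
1/q = 1/3 - 1/7 = 4/21
q = 1/(4/21) = 21/4 = 5.2500

5.2500


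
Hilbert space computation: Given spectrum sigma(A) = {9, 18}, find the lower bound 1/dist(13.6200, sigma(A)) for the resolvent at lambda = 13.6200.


dist(13.6200, {9, 18}) = min(|13.6200 - 9|, |13.6200 - 18|)
= min(4.6200, 4.3800) = 4.3800
Resolvent bound = 1/4.3800 = 0.2283

0.2283


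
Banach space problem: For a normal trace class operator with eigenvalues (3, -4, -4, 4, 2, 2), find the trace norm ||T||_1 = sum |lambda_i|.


For a normal operator, singular values equal |eigenvalues|.
Trace norm = sum |lambda_i| = 3 + 4 + 4 + 4 + 2 + 2
= 19

19


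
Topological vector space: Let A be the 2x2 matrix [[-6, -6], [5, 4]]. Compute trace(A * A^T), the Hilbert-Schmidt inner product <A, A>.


trace(A * A^T) = sum of squares of all entries
= (-6)^2 + (-6)^2 + 5^2 + 4^2
= 36 + 36 + 25 + 16
= 113

113


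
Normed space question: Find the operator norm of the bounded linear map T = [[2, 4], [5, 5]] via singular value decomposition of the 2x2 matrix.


A^T A = [[29, 33], [33, 41]]
trace(A^T A) = 70, det(A^T A) = 100
discriminant = 70^2 - 4*100 = 4500
Largest eigenvalue of A^T A = (trace + sqrt(disc))/2 = 68.5410
||T|| = sqrt(68.5410) = 8.2790

8.2790


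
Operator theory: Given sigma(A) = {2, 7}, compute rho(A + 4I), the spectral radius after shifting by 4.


Spectrum of A + 4I = {6, 11}
Spectral radius = max |lambda| over the shifted spectrum
= max(6, 11) = 11

11


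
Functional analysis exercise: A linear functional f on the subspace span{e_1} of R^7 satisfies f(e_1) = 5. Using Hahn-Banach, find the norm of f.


The norm of f is given by ||f|| = sup_{||x||=1} |f(x)|.
On span{e_1}, ||e_1|| = 1, so ||f|| = |f(e_1)| / ||e_1||
= |5| / 1 = 5.0000

5.0000


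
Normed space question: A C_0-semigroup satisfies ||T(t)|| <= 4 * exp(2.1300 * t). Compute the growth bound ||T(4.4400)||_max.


||T(4.4400)|| <= 4 * exp(2.1300 * 4.4400)
= 4 * exp(9.4572)
= 4 * 12799.9942
= 51199.9770

51199.9770


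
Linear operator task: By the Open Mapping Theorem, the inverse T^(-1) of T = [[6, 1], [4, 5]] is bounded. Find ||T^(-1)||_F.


det(T) = 6*5 - 1*4 = 26
T^(-1) = (1/26) * [[5, -1], [-4, 6]] = [[0.1923, -0.0385], [-0.1538, 0.2308]]
||T^(-1)||_F^2 = 0.1923^2 + (-0.0385)^2 + (-0.1538)^2 + 0.2308^2 = 0.1154
||T^(-1)||_F = sqrt(0.1154) = 0.3397

0.3397


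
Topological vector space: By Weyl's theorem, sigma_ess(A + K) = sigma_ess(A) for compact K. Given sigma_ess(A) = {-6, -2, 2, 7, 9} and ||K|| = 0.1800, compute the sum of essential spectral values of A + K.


By Weyl's theorem, the essential spectrum is invariant under compact perturbations.
sigma_ess(A + K) = sigma_ess(A) = {-6, -2, 2, 7, 9}
Sum = -6 + -2 + 2 + 7 + 9 = 10

10


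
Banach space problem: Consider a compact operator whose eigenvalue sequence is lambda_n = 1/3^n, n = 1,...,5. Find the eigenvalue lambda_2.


The eigenvalue formula gives lambda_2 = 1/3^2
= 1/9
= 0.1111

0.1111


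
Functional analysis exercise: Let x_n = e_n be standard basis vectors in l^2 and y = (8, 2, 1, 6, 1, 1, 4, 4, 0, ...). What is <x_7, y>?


x_7 = e_7 is the standard basis vector with 1 in position 7.
<x_7, y> = y_7 = 4
As n -> infinity, <x_n, y> -> 0, confirming weak convergence of (x_n) to 0.

4


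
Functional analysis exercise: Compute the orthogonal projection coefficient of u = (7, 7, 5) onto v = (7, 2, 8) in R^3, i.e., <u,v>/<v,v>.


Computing <u,v> = 7*7 + 7*2 + 5*8 = 103
Computing <v,v> = 7^2 + 2^2 + 8^2 = 117
Projection coefficient = 103/117 = 0.8803

0.8803


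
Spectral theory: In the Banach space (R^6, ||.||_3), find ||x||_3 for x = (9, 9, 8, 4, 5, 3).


The l^3 norm = (sum |x_i|^3)^(1/3)
Sum of 3th powers = 729 + 729 + 512 + 64 + 125 + 27 = 2186
||x||_3 = (2186)^(1/3) = 12.9783

12.9783


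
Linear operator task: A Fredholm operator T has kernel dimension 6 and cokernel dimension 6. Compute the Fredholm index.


The Fredholm index is defined as ind(T) = dim(ker T) - dim(coker T)
= 6 - 6
= 0

0


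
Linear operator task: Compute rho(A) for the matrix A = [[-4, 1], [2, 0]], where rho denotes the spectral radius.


For a 2x2 matrix, eigenvalues satisfy lambda^2 - (trace)*lambda + det = 0
trace = -4 + 0 = -4
det = -4*0 - 1*2 = -2
discriminant = (-4)^2 - 4*(-2) = 24
spectral radius = max |eigenvalue| = 4.4495

4.4495


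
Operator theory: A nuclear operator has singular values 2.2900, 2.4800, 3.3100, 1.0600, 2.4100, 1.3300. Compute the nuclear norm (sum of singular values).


The nuclear norm is the sum of all singular values.
||T||_1 = 2.2900 + 2.4800 + 3.3100 + 1.0600 + 2.4100 + 1.3300
= 12.8800

12.8800


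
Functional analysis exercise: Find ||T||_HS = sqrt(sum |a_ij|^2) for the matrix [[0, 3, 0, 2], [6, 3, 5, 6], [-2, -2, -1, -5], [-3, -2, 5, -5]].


The Hilbert-Schmidt norm is sqrt(sum of squares of all entries).
Sum of squares = 0^2 + 3^2 + 0^2 + 2^2 + 6^2 + 3^2 + 5^2 + 6^2 + (-2)^2 + (-2)^2 + (-1)^2 + (-5)^2 + (-3)^2 + (-2)^2 + 5^2 + (-5)^2
= 0 + 9 + 0 + 4 + 36 + 9 + 25 + 36 + 4 + 4 + 1 + 25 + 9 + 4 + 25 + 25 = 216
||T||_HS = sqrt(216) = 14.6969

14.6969


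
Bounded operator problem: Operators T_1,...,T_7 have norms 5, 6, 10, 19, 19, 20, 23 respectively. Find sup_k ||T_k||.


By the Uniform Boundedness Principle, the supremum of norms is finite.
sup_k ||T_k|| = max(5, 6, 10, 19, 19, 20, 23) = 23

23


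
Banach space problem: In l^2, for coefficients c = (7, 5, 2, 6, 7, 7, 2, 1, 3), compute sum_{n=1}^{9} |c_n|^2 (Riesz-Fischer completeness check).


sum |c_n|^2 = 7^2 + 5^2 + 2^2 + 6^2 + 7^2 + 7^2 + 2^2 + 1^2 + 3^2
= 49 + 25 + 4 + 36 + 49 + 49 + 4 + 1 + 9
= 226

226


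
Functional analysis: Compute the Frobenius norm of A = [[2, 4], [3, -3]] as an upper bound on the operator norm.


||A||_F^2 = sum a_ij^2
= 2^2 + 4^2 + 3^2 + (-3)^2
= 4 + 16 + 9 + 9 = 38
||A||_F = sqrt(38) = 6.1644

6.1644


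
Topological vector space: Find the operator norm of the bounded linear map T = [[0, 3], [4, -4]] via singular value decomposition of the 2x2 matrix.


A^T A = [[16, -16], [-16, 25]]
trace(A^T A) = 41, det(A^T A) = 144
discriminant = 41^2 - 4*144 = 1105
Largest eigenvalue of A^T A = (trace + sqrt(disc))/2 = 37.1208
||T|| = sqrt(37.1208) = 6.0927

6.0927


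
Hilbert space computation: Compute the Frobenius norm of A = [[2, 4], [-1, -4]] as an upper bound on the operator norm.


||A||_F^2 = sum a_ij^2
= 2^2 + 4^2 + (-1)^2 + (-4)^2
= 4 + 16 + 1 + 16 = 37
||A||_F = sqrt(37) = 6.0828

6.0828


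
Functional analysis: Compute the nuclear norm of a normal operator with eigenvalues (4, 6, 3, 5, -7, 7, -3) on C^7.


For a normal operator, singular values equal |eigenvalues|.
Trace norm = sum |lambda_i| = 4 + 6 + 3 + 5 + 7 + 7 + 3
= 35

35


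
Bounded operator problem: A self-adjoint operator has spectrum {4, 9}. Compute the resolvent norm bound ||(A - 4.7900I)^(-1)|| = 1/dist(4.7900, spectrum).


dist(4.7900, {4, 9}) = min(|4.7900 - 4|, |4.7900 - 9|)
= min(0.7900, 4.2100) = 0.7900
Resolvent bound = 1/0.7900 = 1.2658

1.2658


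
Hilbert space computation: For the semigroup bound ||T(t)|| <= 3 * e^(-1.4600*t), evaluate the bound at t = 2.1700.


||T(2.1700)|| <= 3 * exp(-1.4600 * 2.1700)
= 3 * exp(-3.1682)
= 3 * 0.0421
= 0.1262

0.1262


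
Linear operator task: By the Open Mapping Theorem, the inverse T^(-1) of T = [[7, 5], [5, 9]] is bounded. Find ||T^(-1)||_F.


det(T) = 7*9 - 5*5 = 38
T^(-1) = (1/38) * [[9, -5], [-5, 7]] = [[0.2368, -0.1316], [-0.1316, 0.1842]]
||T^(-1)||_F^2 = 0.2368^2 + (-0.1316)^2 + (-0.1316)^2 + 0.1842^2 = 0.1247
||T^(-1)||_F = sqrt(0.1247) = 0.3531

0.3531


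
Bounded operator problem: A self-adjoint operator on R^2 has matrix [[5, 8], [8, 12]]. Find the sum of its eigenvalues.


For a self-adjoint (symmetric) matrix, the eigenvalues are real.
The sum of eigenvalues equals the trace of the matrix.
trace = 5 + 12 = 17

17


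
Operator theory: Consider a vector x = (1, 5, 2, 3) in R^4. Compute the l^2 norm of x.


The l^2 norm = (sum |x_i|^2)^(1/2)
Sum of 2th powers = 1 + 25 + 4 + 9 = 39
||x||_2 = (39)^(1/2) = 6.2450

6.2450


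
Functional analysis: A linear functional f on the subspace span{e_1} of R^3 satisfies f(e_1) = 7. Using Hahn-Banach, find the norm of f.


The norm of f is given by ||f|| = sup_{||x||=1} |f(x)|.
On span{e_1}, ||e_1|| = 1, so ||f|| = |f(e_1)| / ||e_1||
= |7| / 1 = 7.0000

7.0000


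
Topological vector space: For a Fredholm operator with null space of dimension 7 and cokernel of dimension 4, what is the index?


The Fredholm index is defined as ind(T) = dim(ker T) - dim(coker T)
= 7 - 4
= 3

3


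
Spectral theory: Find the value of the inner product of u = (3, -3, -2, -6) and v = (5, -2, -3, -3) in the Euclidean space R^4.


Computing the standard inner product <u, v> = sum u_i * v_i
= 3*5 + -3*-2 + -2*-3 + -6*-3
= 15 + 6 + 6 + 18
= 45

45


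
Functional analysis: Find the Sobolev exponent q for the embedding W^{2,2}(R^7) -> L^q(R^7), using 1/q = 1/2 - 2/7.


Using the Sobolev embedding formula: 1/q = 1/p - k/n
1/q = 1/2 - 2/7 = 3/14
q = 1/(3/14) = 14/3 = 4.6667

4.6667


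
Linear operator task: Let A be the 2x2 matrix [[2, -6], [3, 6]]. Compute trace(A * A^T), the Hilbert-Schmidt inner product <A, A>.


trace(A * A^T) = sum of squares of all entries
= 2^2 + (-6)^2 + 3^2 + 6^2
= 4 + 36 + 9 + 36
= 85

85


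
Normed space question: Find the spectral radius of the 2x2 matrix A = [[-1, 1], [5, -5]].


For a 2x2 matrix, eigenvalues satisfy lambda^2 - (trace)*lambda + det = 0
trace = -1 + -5 = -6
det = -1*-5 - 1*5 = 0
discriminant = (-6)^2 - 4*(0) = 36
spectral radius = max |eigenvalue| = 6.0000

6.0000


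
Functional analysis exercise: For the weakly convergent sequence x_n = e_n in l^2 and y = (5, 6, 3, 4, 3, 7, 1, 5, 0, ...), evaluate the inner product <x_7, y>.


x_7 = e_7 is the standard basis vector with 1 in position 7.
<x_7, y> = y_7 = 1
As n -> infinity, <x_n, y> -> 0, confirming weak convergence of (x_n) to 0.

1


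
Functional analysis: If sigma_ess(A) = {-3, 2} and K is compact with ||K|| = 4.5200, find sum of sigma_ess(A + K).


By Weyl's theorem, the essential spectrum is invariant under compact perturbations.
sigma_ess(A + K) = sigma_ess(A) = {-3, 2}
Sum = -3 + 2 = -1

-1


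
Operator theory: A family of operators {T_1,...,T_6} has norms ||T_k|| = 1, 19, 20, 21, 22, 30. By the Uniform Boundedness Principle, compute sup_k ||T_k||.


By the Uniform Boundedness Principle, the supremum of norms is finite.
sup_k ||T_k|| = max(1, 19, 20, 21, 22, 30) = 30

30


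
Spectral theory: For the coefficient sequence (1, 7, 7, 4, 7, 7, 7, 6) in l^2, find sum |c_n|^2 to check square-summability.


sum |c_n|^2 = 1^2 + 7^2 + 7^2 + 4^2 + 7^2 + 7^2 + 7^2 + 6^2
= 1 + 49 + 49 + 16 + 49 + 49 + 49 + 36
= 298

298


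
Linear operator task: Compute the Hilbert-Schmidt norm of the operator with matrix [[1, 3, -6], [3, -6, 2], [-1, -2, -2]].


The Hilbert-Schmidt norm is sqrt(sum of squares of all entries).
Sum of squares = 1^2 + 3^2 + (-6)^2 + 3^2 + (-6)^2 + 2^2 + (-1)^2 + (-2)^2 + (-2)^2
= 1 + 9 + 36 + 9 + 36 + 4 + 1 + 4 + 4 = 104
||T||_HS = sqrt(104) = 10.1980

10.1980


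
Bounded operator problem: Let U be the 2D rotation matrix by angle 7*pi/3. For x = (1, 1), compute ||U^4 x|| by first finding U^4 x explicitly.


U is a rotation by theta = 7*pi/3
U^4 = rotation by 4*theta = 28*pi/3 = 4*pi/3 (mod 2*pi)
cos(4*pi/3) = -0.5000, sin(4*pi/3) = -0.8660
U^4 x = (-0.5000 * 1 - -0.8660 * 1, -0.8660 * 1 + -0.5000 * 1)
= (0.3660, -1.3660)
||U^4 x|| = sqrt(0.3660^2 + (-1.3660)^2) = sqrt(2.0000) = 1.4142

1.4142


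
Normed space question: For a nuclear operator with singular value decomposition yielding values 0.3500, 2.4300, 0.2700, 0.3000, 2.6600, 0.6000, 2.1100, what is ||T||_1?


The nuclear norm is the sum of all singular values.
||T||_1 = 0.3500 + 2.4300 + 0.2700 + 0.3000 + 2.6600 + 0.6000 + 2.1100
= 8.7200

8.7200


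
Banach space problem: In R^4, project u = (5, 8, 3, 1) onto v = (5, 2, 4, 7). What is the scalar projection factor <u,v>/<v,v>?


Computing <u,v> = 5*5 + 8*2 + 3*4 + 1*7 = 60
Computing <v,v> = 5^2 + 2^2 + 4^2 + 7^2 = 94
Projection coefficient = 60/94 = 0.6383

0.6383


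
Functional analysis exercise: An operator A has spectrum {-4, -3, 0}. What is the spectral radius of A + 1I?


Spectrum of A + 1I = {-3, -2, 1}
Spectral radius = max |lambda| over the shifted spectrum
= max(3, 2, 1) = 3

3


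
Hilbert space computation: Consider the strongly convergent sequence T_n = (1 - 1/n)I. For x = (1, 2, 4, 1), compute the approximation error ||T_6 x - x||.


T_6 x - x = (1 - 1/6)x - x = -x/6
||x|| = sqrt(22) = 4.6904
||T_6 x - x|| = ||x||/6 = 4.6904/6 = 0.7817

0.7817


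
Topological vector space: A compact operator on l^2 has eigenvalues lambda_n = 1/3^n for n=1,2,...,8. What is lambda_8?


The eigenvalue formula gives lambda_8 = 1/3^8
= 1/6561
= 1.5242e-04

1.5242e-04


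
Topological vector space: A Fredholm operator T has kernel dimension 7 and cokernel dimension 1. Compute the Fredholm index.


The Fredholm index is defined as ind(T) = dim(ker T) - dim(coker T)
= 7 - 1
= 6

6


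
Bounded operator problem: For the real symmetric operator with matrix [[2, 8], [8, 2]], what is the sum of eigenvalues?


For a self-adjoint (symmetric) matrix, the eigenvalues are real.
The sum of eigenvalues equals the trace of the matrix.
trace = 2 + 2 = 4

4


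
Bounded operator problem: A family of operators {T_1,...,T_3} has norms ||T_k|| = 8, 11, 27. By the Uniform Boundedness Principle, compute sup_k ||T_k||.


By the Uniform Boundedness Principle, the supremum of norms is finite.
sup_k ||T_k|| = max(8, 11, 27) = 27

27


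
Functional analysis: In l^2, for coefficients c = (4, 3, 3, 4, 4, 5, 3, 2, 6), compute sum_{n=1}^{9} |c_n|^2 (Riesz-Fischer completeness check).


sum |c_n|^2 = 4^2 + 3^2 + 3^2 + 4^2 + 4^2 + 5^2 + 3^2 + 2^2 + 6^2
= 16 + 9 + 9 + 16 + 16 + 25 + 9 + 4 + 36
= 140

140


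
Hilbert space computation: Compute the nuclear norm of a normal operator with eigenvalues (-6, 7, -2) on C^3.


For a normal operator, singular values equal |eigenvalues|.
Trace norm = sum |lambda_i| = 6 + 7 + 2
= 15

15


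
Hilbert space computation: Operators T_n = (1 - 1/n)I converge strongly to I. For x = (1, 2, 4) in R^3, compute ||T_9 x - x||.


T_9 x - x = (1 - 1/9)x - x = -x/9
||x|| = sqrt(21) = 4.5826
||T_9 x - x|| = ||x||/9 = 4.5826/9 = 0.5092

0.5092


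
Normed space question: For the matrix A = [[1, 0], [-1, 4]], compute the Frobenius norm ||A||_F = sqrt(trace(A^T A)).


||A||_F^2 = sum a_ij^2
= 1^2 + 0^2 + (-1)^2 + 4^2
= 1 + 0 + 1 + 16 = 18
||A||_F = sqrt(18) = 4.2426

4.2426


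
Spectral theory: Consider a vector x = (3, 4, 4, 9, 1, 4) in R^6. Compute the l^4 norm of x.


The l^4 norm = (sum |x_i|^4)^(1/4)
Sum of 4th powers = 81 + 256 + 256 + 6561 + 1 + 256 = 7411
||x||_4 = (7411)^(1/4) = 9.2783

9.2783


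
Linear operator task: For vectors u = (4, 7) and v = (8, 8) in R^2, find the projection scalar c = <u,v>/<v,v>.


Computing <u,v> = 4*8 + 7*8 = 88
Computing <v,v> = 8^2 + 8^2 = 128
Projection coefficient = 88/128 = 0.6875

0.6875


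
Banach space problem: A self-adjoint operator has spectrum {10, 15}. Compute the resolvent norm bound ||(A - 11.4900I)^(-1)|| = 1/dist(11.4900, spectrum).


dist(11.4900, {10, 15}) = min(|11.4900 - 10|, |11.4900 - 15|)
= min(1.4900, 3.5100) = 1.4900
Resolvent bound = 1/1.4900 = 0.6711

0.6711


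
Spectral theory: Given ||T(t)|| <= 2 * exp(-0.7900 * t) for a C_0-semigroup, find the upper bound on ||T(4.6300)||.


||T(4.6300)|| <= 2 * exp(-0.7900 * 4.6300)
= 2 * exp(-3.6577)
= 2 * 0.0258
= 0.0516

0.0516


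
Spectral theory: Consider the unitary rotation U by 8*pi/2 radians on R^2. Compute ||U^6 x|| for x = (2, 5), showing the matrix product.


U is a rotation by theta = 8*pi/2
U^6 = rotation by 6*theta = 48*pi/2 = 0*pi/2 (mod 2*pi)
cos(0*pi/2) = 1.0000, sin(0*pi/2) = 0.0000
U^6 x = (1.0000 * 2 - 0.0000 * 5, 0.0000 * 2 + 1.0000 * 5)
= (2.0000, 5.0000)
||U^6 x|| = sqrt(2.0000^2 + 5.0000^2) = sqrt(29.0000) = 5.3852

5.3852


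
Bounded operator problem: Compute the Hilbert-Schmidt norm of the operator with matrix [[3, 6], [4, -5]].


The Hilbert-Schmidt norm is sqrt(sum of squares of all entries).
Sum of squares = 3^2 + 6^2 + 4^2 + (-5)^2
= 9 + 36 + 16 + 25 = 86
||T||_HS = sqrt(86) = 9.2736

9.2736


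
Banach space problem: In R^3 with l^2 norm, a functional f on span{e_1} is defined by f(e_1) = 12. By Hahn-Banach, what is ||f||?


The norm of f is given by ||f|| = sup_{||x||=1} |f(x)|.
On span{e_1}, ||e_1|| = 1, so ||f|| = |f(e_1)| / ||e_1||
= |12| / 1 = 12.0000

12.0000


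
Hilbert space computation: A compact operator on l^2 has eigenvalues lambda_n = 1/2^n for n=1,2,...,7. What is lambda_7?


The eigenvalue formula gives lambda_7 = 1/2^7
= 1/128
= 0.0078

0.0078


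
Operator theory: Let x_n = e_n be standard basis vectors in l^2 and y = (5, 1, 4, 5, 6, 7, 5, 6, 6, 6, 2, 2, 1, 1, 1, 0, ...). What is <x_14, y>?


x_14 = e_14 is the standard basis vector with 1 in position 14.
<x_14, y> = y_14 = 1
As n -> infinity, <x_n, y> -> 0, confirming weak convergence of (x_n) to 0.

1


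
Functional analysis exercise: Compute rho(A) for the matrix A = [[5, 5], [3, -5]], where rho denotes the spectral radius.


For a 2x2 matrix, eigenvalues satisfy lambda^2 - (trace)*lambda + det = 0
trace = 5 + -5 = 0
det = 5*-5 - 5*3 = -40
discriminant = 0^2 - 4*(-40) = 160
spectral radius = max |eigenvalue| = 6.3246

6.3246


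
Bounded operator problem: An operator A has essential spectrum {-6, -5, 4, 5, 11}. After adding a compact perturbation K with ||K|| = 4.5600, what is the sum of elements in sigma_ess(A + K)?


By Weyl's theorem, the essential spectrum is invariant under compact perturbations.
sigma_ess(A + K) = sigma_ess(A) = {-6, -5, 4, 5, 11}
Sum = -6 + -5 + 4 + 5 + 11 = 9

9


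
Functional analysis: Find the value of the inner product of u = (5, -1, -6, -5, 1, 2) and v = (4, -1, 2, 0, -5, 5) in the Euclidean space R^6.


Computing the standard inner product <u, v> = sum u_i * v_i
= 5*4 + -1*-1 + -6*2 + -5*0 + 1*-5 + 2*5
= 20 + 1 + -12 + 0 + -5 + 10
= 14

14


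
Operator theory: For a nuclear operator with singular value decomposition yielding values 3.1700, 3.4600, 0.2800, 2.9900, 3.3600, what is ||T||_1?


The nuclear norm is the sum of all singular values.
||T||_1 = 3.1700 + 3.4600 + 0.2800 + 2.9900 + 3.3600
= 13.2600

13.2600


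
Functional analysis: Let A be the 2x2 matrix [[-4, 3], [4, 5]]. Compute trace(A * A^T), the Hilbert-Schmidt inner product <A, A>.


trace(A * A^T) = sum of squares of all entries
= (-4)^2 + 3^2 + 4^2 + 5^2
= 16 + 9 + 16 + 25
= 66

66


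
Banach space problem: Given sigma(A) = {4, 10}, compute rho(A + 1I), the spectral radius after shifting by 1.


Spectrum of A + 1I = {5, 11}
Spectral radius = max |lambda| over the shifted spectrum
= max(5, 11) = 11

11


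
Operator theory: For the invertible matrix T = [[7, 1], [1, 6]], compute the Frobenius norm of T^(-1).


det(T) = 7*6 - 1*1 = 41
T^(-1) = (1/41) * [[6, -1], [-1, 7]] = [[0.1463, -0.0244], [-0.0244, 0.1707]]
||T^(-1)||_F^2 = 0.1463^2 + (-0.0244)^2 + (-0.0244)^2 + 0.1707^2 = 0.0518
||T^(-1)||_F = sqrt(0.0518) = 0.2275

0.2275


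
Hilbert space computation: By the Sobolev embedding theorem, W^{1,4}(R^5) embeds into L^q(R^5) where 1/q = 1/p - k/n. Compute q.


Using the Sobolev embedding formula: 1/q = 1/p - k/n
1/q = 1/4 - 1/5 = 1/20
q = 1/(1/20) = 20

20.0000


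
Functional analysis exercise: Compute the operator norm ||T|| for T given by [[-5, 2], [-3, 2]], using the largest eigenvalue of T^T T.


A^T A = [[34, -16], [-16, 8]]
trace(A^T A) = 42, det(A^T A) = 16
discriminant = 42^2 - 4*16 = 1700
Largest eigenvalue of A^T A = (trace + sqrt(disc))/2 = 41.6155
||T|| = sqrt(41.6155) = 6.4510

6.4510


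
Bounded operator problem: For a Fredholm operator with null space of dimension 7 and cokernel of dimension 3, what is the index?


The Fredholm index is defined as ind(T) = dim(ker T) - dim(coker T)
= 7 - 3
= 4

4


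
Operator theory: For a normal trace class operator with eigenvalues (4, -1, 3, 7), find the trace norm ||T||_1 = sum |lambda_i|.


For a normal operator, singular values equal |eigenvalues|.
Trace norm = sum |lambda_i| = 4 + 1 + 3 + 7
= 15

15


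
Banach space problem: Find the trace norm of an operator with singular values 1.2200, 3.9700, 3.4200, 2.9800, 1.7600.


The nuclear norm is the sum of all singular values.
||T||_1 = 1.2200 + 3.9700 + 3.4200 + 2.9800 + 1.7600
= 13.3500

13.3500


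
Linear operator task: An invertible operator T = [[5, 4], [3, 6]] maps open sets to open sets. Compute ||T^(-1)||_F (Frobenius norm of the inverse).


det(T) = 5*6 - 4*3 = 18
T^(-1) = (1/18) * [[6, -4], [-3, 5]] = [[0.3333, -0.2222], [-0.1667, 0.2778]]
||T^(-1)||_F^2 = 0.3333^2 + (-0.2222)^2 + (-0.1667)^2 + 0.2778^2 = 0.2654
||T^(-1)||_F = sqrt(0.2654) = 0.5152

0.5152


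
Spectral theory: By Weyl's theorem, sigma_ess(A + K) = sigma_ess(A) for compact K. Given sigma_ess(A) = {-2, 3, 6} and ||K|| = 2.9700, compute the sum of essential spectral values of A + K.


By Weyl's theorem, the essential spectrum is invariant under compact perturbations.
sigma_ess(A + K) = sigma_ess(A) = {-2, 3, 6}
Sum = -2 + 3 + 6 = 7

7


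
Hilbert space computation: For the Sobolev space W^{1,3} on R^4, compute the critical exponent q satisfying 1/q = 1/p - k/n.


Using the Sobolev embedding formula: 1/q = 1/p - k/n
1/q = 1/3 - 1/4 = 1/12
q = 1/(1/12) = 12

12.0000


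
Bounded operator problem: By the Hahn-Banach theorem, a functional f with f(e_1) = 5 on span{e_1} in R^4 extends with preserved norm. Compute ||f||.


The norm of f is given by ||f|| = sup_{||x||=1} |f(x)|.
On span{e_1}, ||e_1|| = 1, so ||f|| = |f(e_1)| / ||e_1||
= |5| / 1 = 5.0000

5.0000


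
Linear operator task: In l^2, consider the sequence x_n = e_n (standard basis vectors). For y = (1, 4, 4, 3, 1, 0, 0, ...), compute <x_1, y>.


x_1 = e_1 is the standard basis vector with 1 in position 1.
<x_1, y> = y_1 = 1
As n -> infinity, <x_n, y> -> 0, confirming weak convergence of (x_n) to 0.

1


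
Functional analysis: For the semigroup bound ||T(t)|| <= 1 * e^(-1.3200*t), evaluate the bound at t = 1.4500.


||T(1.4500)|| <= 1 * exp(-1.3200 * 1.4500)
= 1 * exp(-1.9140)
= 1 * 0.1475
= 0.1475

0.1475


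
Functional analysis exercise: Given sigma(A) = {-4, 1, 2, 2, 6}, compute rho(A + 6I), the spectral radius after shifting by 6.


Spectrum of A + 6I = {2, 7, 8, 8, 12}
Spectral radius = max |lambda| over the shifted spectrum
= max(2, 7, 8, 8, 12) = 12

12


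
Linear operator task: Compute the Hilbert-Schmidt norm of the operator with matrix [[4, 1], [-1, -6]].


The Hilbert-Schmidt norm is sqrt(sum of squares of all entries).
Sum of squares = 4^2 + 1^2 + (-1)^2 + (-6)^2
= 16 + 1 + 1 + 36 = 54
||T||_HS = sqrt(54) = 7.3485

7.3485


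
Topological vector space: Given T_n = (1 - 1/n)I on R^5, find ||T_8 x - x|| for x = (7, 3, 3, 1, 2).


T_8 x - x = (1 - 1/8)x - x = -x/8
||x|| = sqrt(72) = 8.4853
||T_8 x - x|| = ||x||/8 = 8.4853/8 = 1.0607

1.0607


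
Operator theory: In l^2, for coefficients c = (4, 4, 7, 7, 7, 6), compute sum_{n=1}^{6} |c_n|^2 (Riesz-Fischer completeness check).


sum |c_n|^2 = 4^2 + 4^2 + 7^2 + 7^2 + 7^2 + 6^2
= 16 + 16 + 49 + 49 + 49 + 36
= 215

215


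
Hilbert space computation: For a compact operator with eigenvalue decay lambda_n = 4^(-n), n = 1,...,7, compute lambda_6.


The eigenvalue formula gives lambda_6 = 1/4^6
= 1/4096
= 2.4414e-04

2.4414e-04


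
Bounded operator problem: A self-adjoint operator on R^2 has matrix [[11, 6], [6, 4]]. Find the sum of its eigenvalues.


For a self-adjoint (symmetric) matrix, the eigenvalues are real.
The sum of eigenvalues equals the trace of the matrix.
trace = 11 + 4 = 15

15


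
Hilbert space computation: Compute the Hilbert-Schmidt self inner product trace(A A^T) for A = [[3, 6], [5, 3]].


trace(A * A^T) = sum of squares of all entries
= 3^2 + 6^2 + 5^2 + 3^2
= 9 + 36 + 25 + 9
= 79

79


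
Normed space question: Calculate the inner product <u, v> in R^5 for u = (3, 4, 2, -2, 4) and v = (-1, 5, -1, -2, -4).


Computing the standard inner product <u, v> = sum u_i * v_i
= 3*-1 + 4*5 + 2*-1 + -2*-2 + 4*-4
= -3 + 20 + -2 + 4 + -16
= 3

3


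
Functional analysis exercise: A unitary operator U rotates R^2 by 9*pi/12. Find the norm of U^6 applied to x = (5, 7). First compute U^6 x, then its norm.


U is a rotation by theta = 9*pi/12
U^6 = rotation by 6*theta = 54*pi/12 = 6*pi/12 (mod 2*pi)
cos(6*pi/12) = 0.0000, sin(6*pi/12) = 1.0000
U^6 x = (0.0000 * 5 - 1.0000 * 7, 1.0000 * 5 + 0.0000 * 7)
= (-7.0000, 5.0000)
||U^6 x|| = sqrt((-7.0000)^2 + 5.0000^2) = sqrt(74.0000) = 8.6023

8.6023


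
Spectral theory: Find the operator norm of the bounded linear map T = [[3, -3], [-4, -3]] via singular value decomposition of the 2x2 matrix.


A^T A = [[25, 3], [3, 18]]
trace(A^T A) = 43, det(A^T A) = 441
discriminant = 43^2 - 4*441 = 85
Largest eigenvalue of A^T A = (trace + sqrt(disc))/2 = 26.1098
||T|| = sqrt(26.1098) = 5.1098

5.1098


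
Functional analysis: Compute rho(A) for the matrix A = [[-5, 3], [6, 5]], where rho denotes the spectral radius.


For a 2x2 matrix, eigenvalues satisfy lambda^2 - (trace)*lambda + det = 0
trace = -5 + 5 = 0
det = -5*5 - 3*6 = -43
discriminant = 0^2 - 4*(-43) = 172
spectral radius = max |eigenvalue| = 6.5574

6.5574


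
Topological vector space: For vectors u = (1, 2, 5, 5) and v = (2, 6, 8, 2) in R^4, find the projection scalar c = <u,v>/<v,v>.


Computing <u,v> = 1*2 + 2*6 + 5*8 + 5*2 = 64
Computing <v,v> = 2^2 + 6^2 + 8^2 + 2^2 = 108
Projection coefficient = 64/108 = 0.5926

0.5926


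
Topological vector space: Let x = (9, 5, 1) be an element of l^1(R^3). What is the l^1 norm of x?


The l^1 norm equals the sum of absolute values of all components.
||x||_1 = 9 + 5 + 1
= 15

15.0000


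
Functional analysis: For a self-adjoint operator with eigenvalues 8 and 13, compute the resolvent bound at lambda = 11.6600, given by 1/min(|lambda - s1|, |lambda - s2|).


dist(11.6600, {8, 13}) = min(|11.6600 - 8|, |11.6600 - 13|)
= min(3.6600, 1.3400) = 1.3400
Resolvent bound = 1/1.3400 = 0.7463

0.7463


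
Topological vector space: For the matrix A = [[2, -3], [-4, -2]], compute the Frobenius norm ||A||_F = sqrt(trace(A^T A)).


||A||_F^2 = sum a_ij^2
= 2^2 + (-3)^2 + (-4)^2 + (-2)^2
= 4 + 9 + 16 + 4 = 33
||A||_F = sqrt(33) = 5.7446

5.7446


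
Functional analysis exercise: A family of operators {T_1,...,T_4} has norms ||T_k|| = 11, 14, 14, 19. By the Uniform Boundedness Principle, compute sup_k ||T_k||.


By the Uniform Boundedness Principle, the supremum of norms is finite.
sup_k ||T_k|| = max(11, 14, 14, 19) = 19

19


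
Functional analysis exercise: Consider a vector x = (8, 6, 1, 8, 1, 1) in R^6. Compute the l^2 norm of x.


The l^2 norm = (sum |x_i|^2)^(1/2)
Sum of 2th powers = 64 + 36 + 1 + 64 + 1 + 1 = 167
||x||_2 = (167)^(1/2) = 12.9228

12.9228


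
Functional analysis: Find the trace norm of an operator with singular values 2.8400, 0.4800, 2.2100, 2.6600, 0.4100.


The nuclear norm is the sum of all singular values.
||T||_1 = 2.8400 + 0.4800 + 2.2100 + 2.6600 + 0.4100
= 8.6000

8.6000


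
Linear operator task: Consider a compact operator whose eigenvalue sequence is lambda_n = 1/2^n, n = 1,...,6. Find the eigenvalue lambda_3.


The eigenvalue formula gives lambda_3 = 1/2^3
= 1/8
= 0.1250

0.1250


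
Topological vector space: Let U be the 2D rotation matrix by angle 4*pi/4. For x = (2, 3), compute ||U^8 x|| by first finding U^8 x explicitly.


U is a rotation by theta = 4*pi/4
U^8 = rotation by 8*theta = 32*pi/4 = 0*pi/4 (mod 2*pi)
cos(0*pi/4) = 1.0000, sin(0*pi/4) = 0.0000
U^8 x = (1.0000 * 2 - 0.0000 * 3, 0.0000 * 2 + 1.0000 * 3)
= (2.0000, 3.0000)
||U^8 x|| = sqrt(2.0000^2 + 3.0000^2) = sqrt(13.0000) = 3.6056

3.6056


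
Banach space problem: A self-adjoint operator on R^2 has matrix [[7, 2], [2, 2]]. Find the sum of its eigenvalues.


For a self-adjoint (symmetric) matrix, the eigenvalues are real.
The sum of eigenvalues equals the trace of the matrix.
trace = 7 + 2 = 9

9


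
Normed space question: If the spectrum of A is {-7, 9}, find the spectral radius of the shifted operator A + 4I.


Spectrum of A + 4I = {-3, 13}
Spectral radius = max |lambda| over the shifted spectrum
= max(3, 13) = 13

13


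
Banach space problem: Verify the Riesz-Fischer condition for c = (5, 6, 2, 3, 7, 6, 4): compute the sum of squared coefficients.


sum |c_n|^2 = 5^2 + 6^2 + 2^2 + 3^2 + 7^2 + 6^2 + 4^2
= 25 + 36 + 4 + 9 + 49 + 36 + 16
= 175

175


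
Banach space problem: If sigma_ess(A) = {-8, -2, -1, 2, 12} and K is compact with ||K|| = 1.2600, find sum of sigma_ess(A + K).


By Weyl's theorem, the essential spectrum is invariant under compact perturbations.
sigma_ess(A + K) = sigma_ess(A) = {-8, -2, -1, 2, 12}
Sum = -8 + -2 + -1 + 2 + 12 = 3

3


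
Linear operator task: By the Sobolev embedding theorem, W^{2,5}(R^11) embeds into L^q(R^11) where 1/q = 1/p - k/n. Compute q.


Using the Sobolev embedding formula: 1/q = 1/p - k/n
1/q = 1/5 - 2/11 = 1/55
q = 1/(1/55) = 55

55.0000


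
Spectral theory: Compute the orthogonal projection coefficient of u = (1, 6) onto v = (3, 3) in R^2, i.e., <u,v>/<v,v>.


Computing <u,v> = 1*3 + 6*3 = 21
Computing <v,v> = 3^2 + 3^2 = 18
Projection coefficient = 21/18 = 1.1667

1.1667


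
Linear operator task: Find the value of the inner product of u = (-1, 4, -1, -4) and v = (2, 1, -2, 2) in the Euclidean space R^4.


Computing the standard inner product <u, v> = sum u_i * v_i
= -1*2 + 4*1 + -1*-2 + -4*2
= -2 + 4 + 2 + -8
= -4

-4


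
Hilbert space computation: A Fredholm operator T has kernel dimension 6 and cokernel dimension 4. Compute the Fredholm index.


The Fredholm index is defined as ind(T) = dim(ker T) - dim(coker T)
= 6 - 4
= 2

2


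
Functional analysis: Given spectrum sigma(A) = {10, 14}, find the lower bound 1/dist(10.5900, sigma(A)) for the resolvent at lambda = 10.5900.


dist(10.5900, {10, 14}) = min(|10.5900 - 10|, |10.5900 - 14|)
= min(0.5900, 3.4100) = 0.5900
Resolvent bound = 1/0.5900 = 1.6949

1.6949


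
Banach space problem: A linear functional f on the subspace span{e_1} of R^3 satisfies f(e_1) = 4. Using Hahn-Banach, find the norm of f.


The norm of f is given by ||f|| = sup_{||x||=1} |f(x)|.
On span{e_1}, ||e_1|| = 1, so ||f|| = |f(e_1)| / ||e_1||
= |4| / 1 = 4.0000

4.0000


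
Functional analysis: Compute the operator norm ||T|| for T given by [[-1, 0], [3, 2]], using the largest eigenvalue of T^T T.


A^T A = [[10, 6], [6, 4]]
trace(A^T A) = 14, det(A^T A) = 4
discriminant = 14^2 - 4*4 = 180
Largest eigenvalue of A^T A = (trace + sqrt(disc))/2 = 13.7082
||T|| = sqrt(13.7082) = 3.7025

3.7025


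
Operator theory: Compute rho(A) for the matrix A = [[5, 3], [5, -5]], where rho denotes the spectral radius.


For a 2x2 matrix, eigenvalues satisfy lambda^2 - (trace)*lambda + det = 0
trace = 5 + -5 = 0
det = 5*-5 - 3*5 = -40
discriminant = 0^2 - 4*(-40) = 160
spectral radius = max |eigenvalue| = 6.3246

6.3246


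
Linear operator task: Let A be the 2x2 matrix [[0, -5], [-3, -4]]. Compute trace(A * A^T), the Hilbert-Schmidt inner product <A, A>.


trace(A * A^T) = sum of squares of all entries
= 0^2 + (-5)^2 + (-3)^2 + (-4)^2
= 0 + 25 + 9 + 16
= 50

50


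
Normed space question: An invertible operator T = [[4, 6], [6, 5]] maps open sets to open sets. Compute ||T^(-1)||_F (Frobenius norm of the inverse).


det(T) = 4*5 - 6*6 = -16
T^(-1) = (1/-16) * [[5, -6], [-6, 4]] = [[-0.3125, 0.3750], [0.3750, -0.2500]]
||T^(-1)||_F^2 = (-0.3125)^2 + 0.3750^2 + 0.3750^2 + (-0.2500)^2 = 0.4414
||T^(-1)||_F = sqrt(0.4414) = 0.6644

0.6644


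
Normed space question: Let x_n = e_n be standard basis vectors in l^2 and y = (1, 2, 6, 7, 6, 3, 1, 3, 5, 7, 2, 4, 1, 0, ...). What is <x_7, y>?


x_7 = e_7 is the standard basis vector with 1 in position 7.
<x_7, y> = y_7 = 1
As n -> infinity, <x_n, y> -> 0, confirming weak convergence of (x_n) to 0.

1


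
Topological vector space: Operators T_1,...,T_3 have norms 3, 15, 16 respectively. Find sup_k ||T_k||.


By the Uniform Boundedness Principle, the supremum of norms is finite.
sup_k ||T_k|| = max(3, 15, 16) = 16

16


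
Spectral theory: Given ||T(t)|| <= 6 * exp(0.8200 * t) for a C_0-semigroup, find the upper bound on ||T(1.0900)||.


||T(1.0900)|| <= 6 * exp(0.8200 * 1.0900)
= 6 * exp(0.8938)
= 6 * 2.4444
= 14.6664

14.6664


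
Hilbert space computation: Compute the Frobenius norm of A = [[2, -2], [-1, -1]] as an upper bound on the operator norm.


||A||_F^2 = sum a_ij^2
= 2^2 + (-2)^2 + (-1)^2 + (-1)^2
= 4 + 4 + 1 + 1 = 10
||A||_F = sqrt(10) = 3.1623

3.1623


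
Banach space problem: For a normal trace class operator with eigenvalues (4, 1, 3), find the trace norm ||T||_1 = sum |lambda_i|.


For a normal operator, singular values equal |eigenvalues|.
Trace norm = sum |lambda_i| = 4 + 1 + 3
= 8

8


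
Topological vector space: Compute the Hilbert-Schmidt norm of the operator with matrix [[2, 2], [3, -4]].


The Hilbert-Schmidt norm is sqrt(sum of squares of all entries).
Sum of squares = 2^2 + 2^2 + 3^2 + (-4)^2
= 4 + 4 + 9 + 16 = 33
||T||_HS = sqrt(33) = 5.7446

5.7446


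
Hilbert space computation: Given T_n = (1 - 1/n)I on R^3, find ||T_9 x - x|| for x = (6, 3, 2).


T_9 x - x = (1 - 1/9)x - x = -x/9
||x|| = sqrt(49) = 7.0000
||T_9 x - x|| = ||x||/9 = 7.0000/9 = 0.7778

0.7778


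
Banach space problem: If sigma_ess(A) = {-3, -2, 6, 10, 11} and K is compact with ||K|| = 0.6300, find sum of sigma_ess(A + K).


By Weyl's theorem, the essential spectrum is invariant under compact perturbations.
sigma_ess(A + K) = sigma_ess(A) = {-3, -2, 6, 10, 11}
Sum = -3 + -2 + 6 + 10 + 11 = 22

22


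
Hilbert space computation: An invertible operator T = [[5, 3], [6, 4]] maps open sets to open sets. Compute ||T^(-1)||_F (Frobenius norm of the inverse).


det(T) = 5*4 - 3*6 = 2
T^(-1) = (1/2) * [[4, -3], [-6, 5]] = [[2.0000, -1.5000], [-3.0000, 2.5000]]
||T^(-1)||_F^2 = 2.0000^2 + (-1.5000)^2 + (-3.0000)^2 + 2.5000^2 = 21.5000
||T^(-1)||_F = sqrt(21.5000) = 4.6368

4.6368


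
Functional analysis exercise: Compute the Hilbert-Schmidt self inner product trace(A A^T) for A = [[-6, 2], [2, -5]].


trace(A * A^T) = sum of squares of all entries
= (-6)^2 + 2^2 + 2^2 + (-5)^2
= 36 + 4 + 4 + 25
= 69

69


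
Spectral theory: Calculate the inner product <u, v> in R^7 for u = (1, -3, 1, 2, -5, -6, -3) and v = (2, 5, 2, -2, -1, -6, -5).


Computing the standard inner product <u, v> = sum u_i * v_i
= 1*2 + -3*5 + 1*2 + 2*-2 + -5*-1 + -6*-6 + -3*-5
= 2 + -15 + 2 + -4 + 5 + 36 + 15
= 41

41


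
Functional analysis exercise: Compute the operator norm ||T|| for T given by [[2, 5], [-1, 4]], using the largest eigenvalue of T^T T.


A^T A = [[5, 6], [6, 41]]
trace(A^T A) = 46, det(A^T A) = 169
discriminant = 46^2 - 4*169 = 1440
Largest eigenvalue of A^T A = (trace + sqrt(disc))/2 = 41.9737
||T|| = sqrt(41.9737) = 6.4787

6.4787


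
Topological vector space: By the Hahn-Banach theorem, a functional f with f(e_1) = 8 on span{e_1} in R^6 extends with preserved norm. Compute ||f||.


The norm of f is given by ||f|| = sup_{||x||=1} |f(x)|.
On span{e_1}, ||e_1|| = 1, so ||f|| = |f(e_1)| / ||e_1||
= |8| / 1 = 8.0000

8.0000


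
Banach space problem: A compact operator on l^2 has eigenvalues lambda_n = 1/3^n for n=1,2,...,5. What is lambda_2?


The eigenvalue formula gives lambda_2 = 1/3^2
= 1/9
= 0.1111

0.1111


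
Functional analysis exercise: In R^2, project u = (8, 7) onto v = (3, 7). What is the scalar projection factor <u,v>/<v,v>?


Computing <u,v> = 8*3 + 7*7 = 73
Computing <v,v> = 3^2 + 7^2 = 58
Projection coefficient = 73/58 = 1.2586

1.2586


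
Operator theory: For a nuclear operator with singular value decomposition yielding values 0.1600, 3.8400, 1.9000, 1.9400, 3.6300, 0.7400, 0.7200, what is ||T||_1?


The nuclear norm is the sum of all singular values.
||T||_1 = 0.1600 + 3.8400 + 1.9000 + 1.9400 + 3.6300 + 0.7400 + 0.7200
= 12.9300

12.9300


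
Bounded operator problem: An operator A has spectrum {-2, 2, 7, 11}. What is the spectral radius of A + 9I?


Spectrum of A + 9I = {7, 11, 16, 20}
Spectral radius = max |lambda| over the shifted spectrum
= max(7, 11, 16, 20) = 20

20


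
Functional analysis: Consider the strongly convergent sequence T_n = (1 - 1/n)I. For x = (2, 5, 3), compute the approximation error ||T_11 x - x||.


T_11 x - x = (1 - 1/11)x - x = -x/11
||x|| = sqrt(38) = 6.1644
||T_11 x - x|| = ||x||/11 = 6.1644/11 = 0.5604

0.5604


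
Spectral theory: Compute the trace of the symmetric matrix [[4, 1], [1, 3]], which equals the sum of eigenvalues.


For a self-adjoint (symmetric) matrix, the eigenvalues are real.
The sum of eigenvalues equals the trace of the matrix.
trace = 4 + 3 = 7

7


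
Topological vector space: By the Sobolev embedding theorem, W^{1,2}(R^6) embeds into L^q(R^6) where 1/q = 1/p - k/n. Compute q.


Using the Sobolev embedding formula: 1/q = 1/p - k/n
1/q = 1/2 - 1/6 = 1/3
q = 1/(1/3) = 3

3.0000


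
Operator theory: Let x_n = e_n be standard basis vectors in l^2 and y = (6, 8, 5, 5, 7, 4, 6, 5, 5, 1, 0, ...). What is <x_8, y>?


x_8 = e_8 is the standard basis vector with 1 in position 8.
<x_8, y> = y_8 = 5
As n -> infinity, <x_n, y> -> 0, confirming weak convergence of (x_n) to 0.

5


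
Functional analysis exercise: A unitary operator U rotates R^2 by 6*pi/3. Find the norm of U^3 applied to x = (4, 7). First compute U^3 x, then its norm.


U is a rotation by theta = 6*pi/3
U^3 = rotation by 3*theta = 18*pi/3 = 0*pi/3 (mod 2*pi)
cos(0*pi/3) = 1.0000, sin(0*pi/3) = 0.0000
U^3 x = (1.0000 * 4 - 0.0000 * 7, 0.0000 * 4 + 1.0000 * 7)
= (4.0000, 7.0000)
||U^3 x|| = sqrt(4.0000^2 + 7.0000^2) = sqrt(65.0000) = 8.0623

8.0623


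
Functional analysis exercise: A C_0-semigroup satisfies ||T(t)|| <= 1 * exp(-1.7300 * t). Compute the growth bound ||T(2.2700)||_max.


||T(2.2700)|| <= 1 * exp(-1.7300 * 2.2700)
= 1 * exp(-3.9271)
= 1 * 0.0197
= 0.0197

0.0197


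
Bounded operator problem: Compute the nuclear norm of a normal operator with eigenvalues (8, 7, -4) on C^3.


For a normal operator, singular values equal |eigenvalues|.
Trace norm = sum |lambda_i| = 8 + 7 + 4
= 19

19
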